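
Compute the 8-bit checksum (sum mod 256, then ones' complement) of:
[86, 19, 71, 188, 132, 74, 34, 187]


Sum = 791 mod 256 = 23
Complement = 232

232


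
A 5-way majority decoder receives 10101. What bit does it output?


Ones: 3 out of 5
Threshold: 3

1 (3/5 voted 1)


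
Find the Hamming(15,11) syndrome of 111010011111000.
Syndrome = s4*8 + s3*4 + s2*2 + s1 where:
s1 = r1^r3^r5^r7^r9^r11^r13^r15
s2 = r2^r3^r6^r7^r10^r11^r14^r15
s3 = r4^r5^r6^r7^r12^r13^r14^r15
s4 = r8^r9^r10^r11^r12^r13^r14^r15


s1=1, s2=0, s3=0, s4=1

Syndrome = 9 (error at position 9)


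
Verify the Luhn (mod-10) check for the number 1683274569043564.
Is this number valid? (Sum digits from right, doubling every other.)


Luhn sum = 76
76 mod 10 = 6

Invalid (Luhn sum mod 10 = 6)


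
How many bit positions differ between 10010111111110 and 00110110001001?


XOR: 10100001110111
Count of 1s: 8

8


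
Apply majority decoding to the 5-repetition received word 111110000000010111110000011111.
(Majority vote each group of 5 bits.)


Groups: 11111, 00000, 00010, 11111, 00000, 11111
Majority votes: 100101

100101


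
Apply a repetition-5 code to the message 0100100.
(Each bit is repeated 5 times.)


Each bit -> 5 copies

00000111110000000000111110000000000


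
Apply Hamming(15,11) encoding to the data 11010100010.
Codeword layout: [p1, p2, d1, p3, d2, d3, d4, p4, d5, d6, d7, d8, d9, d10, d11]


Parity bits: p1=1, p2=0, p3=1, p4=0

101110100100010


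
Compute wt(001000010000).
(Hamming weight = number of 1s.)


Counting 1s in 001000010000

2


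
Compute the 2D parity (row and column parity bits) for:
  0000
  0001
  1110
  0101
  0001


Row parities: 01101
Column parities: 1011

Row P: 01101, Col P: 1011, Corner: 1


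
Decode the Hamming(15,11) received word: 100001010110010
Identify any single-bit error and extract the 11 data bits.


Syndrome = 0: no error detected

Data: 00100110010 (no errors)


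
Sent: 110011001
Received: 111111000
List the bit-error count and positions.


XOR: 001100001

3 error(s) at position(s): 2, 3, 8


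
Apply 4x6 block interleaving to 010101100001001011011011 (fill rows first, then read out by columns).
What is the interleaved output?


Matrix:
  010101
  100001
  001011
  011011
Read columns: 010010010011100000111111

010010010011100000111111


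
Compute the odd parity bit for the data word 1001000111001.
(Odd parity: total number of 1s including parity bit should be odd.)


Number of 1s in data: 6
Parity bit: 1

1


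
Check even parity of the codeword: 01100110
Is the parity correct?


Number of 1s: 4

Yes, parity is correct (4 ones)


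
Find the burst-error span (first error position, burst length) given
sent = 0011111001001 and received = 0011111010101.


XOR: 0000000011100

Burst at position 8, length 3


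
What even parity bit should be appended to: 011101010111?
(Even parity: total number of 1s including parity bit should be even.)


Number of 1s in data: 8
Parity bit: 0

0


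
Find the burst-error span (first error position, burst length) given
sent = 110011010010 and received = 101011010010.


XOR: 011000000000

Burst at position 1, length 2


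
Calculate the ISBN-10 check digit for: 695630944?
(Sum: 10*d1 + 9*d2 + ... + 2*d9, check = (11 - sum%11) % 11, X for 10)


Weighted sum: 297
297 mod 11 = 0

Check digit: 0


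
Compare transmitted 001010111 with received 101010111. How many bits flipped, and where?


XOR: 100000000

1 error(s) at position(s): 0


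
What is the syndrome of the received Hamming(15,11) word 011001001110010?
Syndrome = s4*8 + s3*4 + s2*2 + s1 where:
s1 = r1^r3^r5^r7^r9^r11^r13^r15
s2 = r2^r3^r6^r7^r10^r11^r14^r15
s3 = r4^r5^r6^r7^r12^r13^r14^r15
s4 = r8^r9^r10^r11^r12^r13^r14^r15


s1=1, s2=0, s3=0, s4=0

Syndrome = 1 (error at position 1)


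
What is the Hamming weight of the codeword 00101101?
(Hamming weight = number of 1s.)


Counting 1s in 00101101

4


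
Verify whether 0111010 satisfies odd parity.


Number of 1s: 4

No, parity error (4 ones)


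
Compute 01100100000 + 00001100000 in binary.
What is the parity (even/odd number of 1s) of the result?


01100100000 = 800
00001100000 = 96
Sum = 896 = 1110000000
1s count = 3

odd parity (3 ones in 1110000000)


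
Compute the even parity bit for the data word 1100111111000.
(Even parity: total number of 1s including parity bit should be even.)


Number of 1s in data: 8
Parity bit: 0

0


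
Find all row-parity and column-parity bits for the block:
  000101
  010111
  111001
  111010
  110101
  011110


Row parities: 000000
Column parities: 111010

Row P: 000000, Col P: 111010, Corner: 0


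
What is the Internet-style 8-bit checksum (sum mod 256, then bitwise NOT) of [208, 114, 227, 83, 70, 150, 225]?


Sum = 1077 mod 256 = 53
Complement = 202

202


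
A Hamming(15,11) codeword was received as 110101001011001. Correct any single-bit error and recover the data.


Syndrome = 0: no error detected

Data: 00101011001 (no errors)


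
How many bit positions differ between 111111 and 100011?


XOR: 011100
Count of 1s: 3

3


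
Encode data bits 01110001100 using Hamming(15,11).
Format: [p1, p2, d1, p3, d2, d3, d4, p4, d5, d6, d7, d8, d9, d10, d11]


Parity bits: p1=1, p2=0, p3=1, p4=0

100111100001100


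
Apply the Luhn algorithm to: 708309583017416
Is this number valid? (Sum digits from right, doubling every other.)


Luhn sum = 63
63 mod 10 = 3

Invalid (Luhn sum mod 10 = 3)


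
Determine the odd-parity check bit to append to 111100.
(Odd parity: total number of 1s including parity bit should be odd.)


Number of 1s in data: 4
Parity bit: 1

1


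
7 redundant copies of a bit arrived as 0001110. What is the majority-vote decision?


Ones: 3 out of 7
Threshold: 4

0 (3/7 voted 1)


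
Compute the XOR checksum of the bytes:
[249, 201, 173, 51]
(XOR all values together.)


XOR chain: 249 ^ 201 ^ 173 ^ 51 = 174

174


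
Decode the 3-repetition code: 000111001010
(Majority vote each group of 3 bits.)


Groups: 000, 111, 001, 010
Majority votes: 0100

0100


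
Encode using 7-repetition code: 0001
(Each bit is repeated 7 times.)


Each bit -> 7 copies

0000000000000000000001111111


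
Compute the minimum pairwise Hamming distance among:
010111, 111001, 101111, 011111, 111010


Comparing all pairs, minimum distance: 1
Can detect 0 errors, correct 0 errors

1


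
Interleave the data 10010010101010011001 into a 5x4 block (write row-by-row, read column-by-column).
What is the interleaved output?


Matrix:
  1001
  0010
  1010
  1001
  1001
Read columns: 10111000000110010011

10111000000110010011


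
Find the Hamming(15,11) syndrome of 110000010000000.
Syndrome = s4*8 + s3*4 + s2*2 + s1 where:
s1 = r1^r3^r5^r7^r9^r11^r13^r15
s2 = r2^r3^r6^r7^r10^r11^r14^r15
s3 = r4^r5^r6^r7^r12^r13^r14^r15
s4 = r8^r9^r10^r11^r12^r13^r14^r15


s1=1, s2=1, s3=0, s4=1

Syndrome = 11 (error at position 11)


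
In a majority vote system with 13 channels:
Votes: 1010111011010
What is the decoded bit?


Ones: 8 out of 13
Threshold: 7

1 (8/13 voted 1)


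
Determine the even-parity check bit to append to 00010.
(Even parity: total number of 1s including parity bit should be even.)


Number of 1s in data: 1
Parity bit: 1

1


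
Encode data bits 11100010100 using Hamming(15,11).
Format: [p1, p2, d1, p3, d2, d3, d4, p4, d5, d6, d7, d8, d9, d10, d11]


Parity bits: p1=0, p2=1, p3=1, p4=0

011111000010100


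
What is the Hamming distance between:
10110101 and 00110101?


XOR: 10000000
Count of 1s: 1

1


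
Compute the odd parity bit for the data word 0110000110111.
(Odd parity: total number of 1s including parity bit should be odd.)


Number of 1s in data: 7
Parity bit: 0

0


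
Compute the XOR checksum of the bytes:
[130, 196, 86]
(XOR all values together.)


XOR chain: 130 ^ 196 ^ 86 = 16

16


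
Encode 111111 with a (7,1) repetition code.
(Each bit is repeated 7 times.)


Each bit -> 7 copies

111111111111111111111111111111111111111111


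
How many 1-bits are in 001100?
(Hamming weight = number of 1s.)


Counting 1s in 001100

2


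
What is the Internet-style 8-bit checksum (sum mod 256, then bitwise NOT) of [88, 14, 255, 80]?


Sum = 437 mod 256 = 181
Complement = 74

74


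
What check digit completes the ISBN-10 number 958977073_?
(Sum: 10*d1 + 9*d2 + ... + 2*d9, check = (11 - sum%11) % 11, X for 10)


Weighted sum: 366
366 mod 11 = 3

Check digit: 8


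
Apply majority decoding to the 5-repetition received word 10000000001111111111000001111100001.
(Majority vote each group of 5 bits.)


Groups: 10000, 00000, 11111, 11111, 00000, 11111, 00001
Majority votes: 0011010

0011010


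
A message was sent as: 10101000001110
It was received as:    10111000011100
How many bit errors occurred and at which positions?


XOR: 00010000010010

3 error(s) at position(s): 3, 9, 12


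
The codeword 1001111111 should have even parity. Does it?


Number of 1s: 8

Yes, parity is correct (8 ones)


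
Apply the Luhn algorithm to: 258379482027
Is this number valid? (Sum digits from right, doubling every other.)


Luhn sum = 64
64 mod 10 = 4

Invalid (Luhn sum mod 10 = 4)


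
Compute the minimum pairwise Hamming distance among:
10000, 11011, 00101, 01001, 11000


Comparing all pairs, minimum distance: 1
Can detect 0 errors, correct 0 errors

1


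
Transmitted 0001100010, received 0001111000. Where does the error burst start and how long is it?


XOR: 0000011010

Burst at position 5, length 4


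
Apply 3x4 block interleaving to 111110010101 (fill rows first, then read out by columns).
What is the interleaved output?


Matrix:
  1111
  1001
  0101
Read columns: 110101100111

110101100111


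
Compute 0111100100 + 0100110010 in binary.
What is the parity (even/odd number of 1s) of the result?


0111100100 = 484
0100110010 = 306
Sum = 790 = 1100010110
1s count = 5

odd parity (5 ones in 1100010110)


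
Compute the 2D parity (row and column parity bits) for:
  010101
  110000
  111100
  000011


Row parities: 1000
Column parities: 011010

Row P: 1000, Col P: 011010, Corner: 1


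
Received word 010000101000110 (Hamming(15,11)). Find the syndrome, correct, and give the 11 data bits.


Syndrome = 15: error at position 15

Data: 00011000111 (corrected bit 15)


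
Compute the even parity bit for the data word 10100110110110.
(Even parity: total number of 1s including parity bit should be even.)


Number of 1s in data: 8
Parity bit: 0

0


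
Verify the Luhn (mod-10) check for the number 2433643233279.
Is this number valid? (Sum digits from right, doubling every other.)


Luhn sum = 65
65 mod 10 = 5

Invalid (Luhn sum mod 10 = 5)


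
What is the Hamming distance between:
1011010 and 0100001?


XOR: 1111011
Count of 1s: 6

6


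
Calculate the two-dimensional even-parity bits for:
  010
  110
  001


Row parities: 101
Column parities: 101

Row P: 101, Col P: 101, Corner: 0


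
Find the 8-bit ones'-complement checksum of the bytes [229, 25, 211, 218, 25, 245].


Sum = 953 mod 256 = 185
Complement = 70

70


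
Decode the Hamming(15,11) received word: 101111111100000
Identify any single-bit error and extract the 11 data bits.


Syndrome = 9: error at position 9

Data: 11110100000 (corrected bit 9)


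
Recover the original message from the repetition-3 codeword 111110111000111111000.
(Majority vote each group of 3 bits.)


Groups: 111, 110, 111, 000, 111, 111, 000
Majority votes: 1110110

1110110


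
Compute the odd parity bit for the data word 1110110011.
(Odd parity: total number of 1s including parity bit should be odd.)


Number of 1s in data: 7
Parity bit: 0

0


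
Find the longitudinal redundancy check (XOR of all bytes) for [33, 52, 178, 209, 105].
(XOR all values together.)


XOR chain: 33 ^ 52 ^ 178 ^ 209 ^ 105 = 31

31


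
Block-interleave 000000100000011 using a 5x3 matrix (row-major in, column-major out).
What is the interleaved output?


Matrix:
  000
  000
  100
  000
  011
Read columns: 001000000100001

001000000100001


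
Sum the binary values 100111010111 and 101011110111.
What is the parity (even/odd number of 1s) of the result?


100111010111 = 2519
101011110111 = 2807
Sum = 5326 = 1010011001110
1s count = 7

odd parity (7 ones in 1010011001110)


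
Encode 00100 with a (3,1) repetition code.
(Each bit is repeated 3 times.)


Each bit -> 3 copies

000000111000000


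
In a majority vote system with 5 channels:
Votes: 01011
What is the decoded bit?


Ones: 3 out of 5
Threshold: 3

1 (3/5 voted 1)


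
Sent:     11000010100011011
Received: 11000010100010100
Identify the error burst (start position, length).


XOR: 00000000000001111

Burst at position 13, length 4


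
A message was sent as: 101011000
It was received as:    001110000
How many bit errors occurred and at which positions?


XOR: 100101000

3 error(s) at position(s): 0, 3, 5


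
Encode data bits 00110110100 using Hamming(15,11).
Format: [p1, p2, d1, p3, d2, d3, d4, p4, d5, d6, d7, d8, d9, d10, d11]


Parity bits: p1=1, p2=0, p3=1, p4=1

100101110110100


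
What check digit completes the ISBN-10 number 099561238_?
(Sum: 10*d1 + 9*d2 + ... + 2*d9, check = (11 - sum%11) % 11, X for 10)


Weighted sum: 262
262 mod 11 = 9

Check digit: 2


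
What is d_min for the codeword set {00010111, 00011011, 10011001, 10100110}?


Comparing all pairs, minimum distance: 2
Can detect 1 errors, correct 0 errors

2


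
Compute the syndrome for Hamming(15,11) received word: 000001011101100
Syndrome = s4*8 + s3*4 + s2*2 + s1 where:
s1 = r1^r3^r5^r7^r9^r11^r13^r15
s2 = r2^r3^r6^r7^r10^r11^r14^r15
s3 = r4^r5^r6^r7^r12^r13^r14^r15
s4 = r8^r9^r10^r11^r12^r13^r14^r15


s1=0, s2=0, s3=1, s4=1

Syndrome = 12 (error at position 12)


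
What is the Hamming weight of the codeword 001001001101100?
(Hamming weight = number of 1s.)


Counting 1s in 001001001101100

6


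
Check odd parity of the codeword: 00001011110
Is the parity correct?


Number of 1s: 5

Yes, parity is correct (5 ones)


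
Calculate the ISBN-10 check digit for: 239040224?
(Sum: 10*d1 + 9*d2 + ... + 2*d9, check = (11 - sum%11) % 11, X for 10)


Weighted sum: 165
165 mod 11 = 0

Check digit: 0


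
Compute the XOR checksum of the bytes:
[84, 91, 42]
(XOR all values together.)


XOR chain: 84 ^ 91 ^ 42 = 37

37


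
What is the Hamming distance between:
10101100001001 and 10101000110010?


XOR: 00000100111011
Count of 1s: 6

6


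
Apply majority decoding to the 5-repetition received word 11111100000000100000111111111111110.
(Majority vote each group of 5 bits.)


Groups: 11111, 10000, 00001, 00000, 11111, 11111, 11110
Majority votes: 1000111

1000111


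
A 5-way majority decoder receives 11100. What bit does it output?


Ones: 3 out of 5
Threshold: 3

1 (3/5 voted 1)


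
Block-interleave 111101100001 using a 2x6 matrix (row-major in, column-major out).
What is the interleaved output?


Matrix:
  111101
  100001
Read columns: 111010100011

111010100011


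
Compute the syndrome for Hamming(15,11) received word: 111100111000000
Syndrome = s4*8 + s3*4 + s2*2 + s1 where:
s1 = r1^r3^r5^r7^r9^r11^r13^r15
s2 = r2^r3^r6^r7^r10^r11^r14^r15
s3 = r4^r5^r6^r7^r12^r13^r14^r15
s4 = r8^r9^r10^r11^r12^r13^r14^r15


s1=0, s2=1, s3=0, s4=0

Syndrome = 2 (error at position 2)


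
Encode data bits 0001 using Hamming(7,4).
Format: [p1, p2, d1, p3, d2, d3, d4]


Parity bits: p1=1, p2=1, p3=1

1101001


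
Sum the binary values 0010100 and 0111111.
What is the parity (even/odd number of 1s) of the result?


0010100 = 20
0111111 = 63
Sum = 83 = 1010011
1s count = 4

even parity (4 ones in 1010011)


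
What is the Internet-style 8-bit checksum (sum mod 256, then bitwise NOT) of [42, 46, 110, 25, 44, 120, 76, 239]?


Sum = 702 mod 256 = 190
Complement = 65

65


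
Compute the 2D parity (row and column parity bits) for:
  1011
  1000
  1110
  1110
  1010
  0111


Row parities: 111101
Column parities: 1110

Row P: 111101, Col P: 1110, Corner: 1


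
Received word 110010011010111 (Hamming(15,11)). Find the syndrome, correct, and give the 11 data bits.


Syndrome = 0: no error detected

Data: 01001010111 (no errors)


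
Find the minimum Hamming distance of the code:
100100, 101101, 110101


Comparing all pairs, minimum distance: 2
Can detect 1 errors, correct 0 errors

2


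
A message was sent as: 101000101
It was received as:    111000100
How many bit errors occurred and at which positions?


XOR: 010000001

2 error(s) at position(s): 1, 8


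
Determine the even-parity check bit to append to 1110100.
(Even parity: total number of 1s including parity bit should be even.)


Number of 1s in data: 4
Parity bit: 0

0


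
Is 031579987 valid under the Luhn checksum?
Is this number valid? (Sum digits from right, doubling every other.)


Luhn sum = 47
47 mod 10 = 7

Invalid (Luhn sum mod 10 = 7)


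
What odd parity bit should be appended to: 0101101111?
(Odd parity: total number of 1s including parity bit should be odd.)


Number of 1s in data: 7
Parity bit: 0

0


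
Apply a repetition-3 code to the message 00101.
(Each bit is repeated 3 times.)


Each bit -> 3 copies

000000111000111


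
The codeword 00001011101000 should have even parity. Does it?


Number of 1s: 5

No, parity error (5 ones)


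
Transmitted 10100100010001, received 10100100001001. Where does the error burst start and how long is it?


XOR: 00000000011000

Burst at position 9, length 2


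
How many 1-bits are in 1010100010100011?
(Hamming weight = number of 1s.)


Counting 1s in 1010100010100011

7


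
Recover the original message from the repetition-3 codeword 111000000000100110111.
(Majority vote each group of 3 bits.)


Groups: 111, 000, 000, 000, 100, 110, 111
Majority votes: 1000011

1000011


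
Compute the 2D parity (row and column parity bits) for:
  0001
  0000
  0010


Row parities: 101
Column parities: 0011

Row P: 101, Col P: 0011, Corner: 0


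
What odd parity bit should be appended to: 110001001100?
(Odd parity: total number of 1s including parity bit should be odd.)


Number of 1s in data: 5
Parity bit: 0

0


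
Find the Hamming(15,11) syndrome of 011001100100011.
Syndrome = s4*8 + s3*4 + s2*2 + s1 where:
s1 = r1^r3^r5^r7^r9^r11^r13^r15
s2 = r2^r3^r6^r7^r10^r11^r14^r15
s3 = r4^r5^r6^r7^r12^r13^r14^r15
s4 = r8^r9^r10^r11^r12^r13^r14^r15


s1=1, s2=1, s3=0, s4=1

Syndrome = 11 (error at position 11)


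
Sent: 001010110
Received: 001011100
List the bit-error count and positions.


XOR: 000001010

2 error(s) at position(s): 5, 7


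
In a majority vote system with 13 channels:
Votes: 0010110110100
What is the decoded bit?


Ones: 6 out of 13
Threshold: 7

0 (6/13 voted 1)


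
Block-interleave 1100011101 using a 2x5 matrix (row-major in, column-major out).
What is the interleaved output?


Matrix:
  11000
  11101
Read columns: 1111010001

1111010001


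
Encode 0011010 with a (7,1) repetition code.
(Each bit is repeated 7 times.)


Each bit -> 7 copies

0000000000000011111111111111000000011111110000000


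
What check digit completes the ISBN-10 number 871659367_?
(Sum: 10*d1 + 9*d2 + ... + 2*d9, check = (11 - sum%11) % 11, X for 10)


Weighted sum: 312
312 mod 11 = 4

Check digit: 7


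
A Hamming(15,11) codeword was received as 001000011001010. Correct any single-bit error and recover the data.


Syndrome = 0: no error detected

Data: 10001001010 (no errors)


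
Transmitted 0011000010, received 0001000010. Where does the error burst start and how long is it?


XOR: 0010000000

Burst at position 2, length 1


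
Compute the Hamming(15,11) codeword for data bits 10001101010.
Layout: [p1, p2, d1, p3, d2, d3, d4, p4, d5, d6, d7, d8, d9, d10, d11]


Parity bits: p1=0, p2=1, p3=0, p4=0

011000001101010


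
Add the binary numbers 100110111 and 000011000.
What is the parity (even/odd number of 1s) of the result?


100110111 = 311
000011000 = 24
Sum = 335 = 101001111
1s count = 6

even parity (6 ones in 101001111)


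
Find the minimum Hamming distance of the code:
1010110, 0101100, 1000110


Comparing all pairs, minimum distance: 1
Can detect 0 errors, correct 0 errors

1


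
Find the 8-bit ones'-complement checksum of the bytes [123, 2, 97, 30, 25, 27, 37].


Sum = 341 mod 256 = 85
Complement = 170

170


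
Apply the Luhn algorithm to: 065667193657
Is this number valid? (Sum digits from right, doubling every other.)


Luhn sum = 54
54 mod 10 = 4

Invalid (Luhn sum mod 10 = 4)


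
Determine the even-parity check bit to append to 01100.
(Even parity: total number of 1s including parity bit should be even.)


Number of 1s in data: 2
Parity bit: 0

0


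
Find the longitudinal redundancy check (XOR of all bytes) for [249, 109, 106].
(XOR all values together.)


XOR chain: 249 ^ 109 ^ 106 = 254

254


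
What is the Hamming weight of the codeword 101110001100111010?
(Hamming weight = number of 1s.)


Counting 1s in 101110001100111010

10


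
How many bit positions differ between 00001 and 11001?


XOR: 11000
Count of 1s: 2

2


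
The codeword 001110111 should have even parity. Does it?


Number of 1s: 6

Yes, parity is correct (6 ones)


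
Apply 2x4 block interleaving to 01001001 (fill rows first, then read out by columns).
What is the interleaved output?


Matrix:
  0100
  1001
Read columns: 01100001

01100001


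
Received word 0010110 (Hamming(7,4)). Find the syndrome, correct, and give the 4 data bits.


Syndrome = 0: no error detected

Data: 1110 (no errors)


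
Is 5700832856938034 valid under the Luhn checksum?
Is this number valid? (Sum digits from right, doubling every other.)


Luhn sum = 66
66 mod 10 = 6

Invalid (Luhn sum mod 10 = 6)


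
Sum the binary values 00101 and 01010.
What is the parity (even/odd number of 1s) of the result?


00101 = 5
01010 = 10
Sum = 15 = 1111
1s count = 4

even parity (4 ones in 1111)


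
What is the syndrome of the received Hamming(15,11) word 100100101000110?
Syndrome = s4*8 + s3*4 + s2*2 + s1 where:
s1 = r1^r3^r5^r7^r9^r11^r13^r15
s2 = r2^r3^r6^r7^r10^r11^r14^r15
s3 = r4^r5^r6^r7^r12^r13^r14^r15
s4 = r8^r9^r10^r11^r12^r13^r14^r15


s1=0, s2=0, s3=0, s4=1

Syndrome = 8 (error at position 8)


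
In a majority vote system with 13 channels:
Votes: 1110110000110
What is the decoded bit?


Ones: 7 out of 13
Threshold: 7

1 (7/13 voted 1)


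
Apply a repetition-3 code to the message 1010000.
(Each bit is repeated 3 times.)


Each bit -> 3 copies

111000111000000000000


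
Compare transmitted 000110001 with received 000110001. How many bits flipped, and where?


XOR: 000000000

0 errors (received matches sent)


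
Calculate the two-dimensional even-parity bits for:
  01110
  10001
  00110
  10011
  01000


Row parities: 10011
Column parities: 00010

Row P: 10011, Col P: 00010, Corner: 1


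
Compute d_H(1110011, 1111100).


XOR: 0001111
Count of 1s: 4

4


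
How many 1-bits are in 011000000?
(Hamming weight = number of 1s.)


Counting 1s in 011000000

2


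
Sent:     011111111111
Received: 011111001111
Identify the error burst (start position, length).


XOR: 000000110000

Burst at position 6, length 2


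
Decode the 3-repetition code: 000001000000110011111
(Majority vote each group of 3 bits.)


Groups: 000, 001, 000, 000, 110, 011, 111
Majority votes: 0000111

0000111


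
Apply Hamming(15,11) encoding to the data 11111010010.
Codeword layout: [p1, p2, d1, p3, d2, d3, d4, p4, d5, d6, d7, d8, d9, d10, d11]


Parity bits: p1=1, p2=1, p3=0, p4=1

111011111010010


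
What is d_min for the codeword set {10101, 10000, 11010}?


Comparing all pairs, minimum distance: 2
Can detect 1 errors, correct 0 errors

2


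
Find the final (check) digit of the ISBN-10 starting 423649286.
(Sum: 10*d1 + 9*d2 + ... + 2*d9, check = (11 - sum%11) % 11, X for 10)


Weighted sum: 237
237 mod 11 = 6

Check digit: 5


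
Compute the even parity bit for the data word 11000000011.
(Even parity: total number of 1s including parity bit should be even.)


Number of 1s in data: 4
Parity bit: 0

0


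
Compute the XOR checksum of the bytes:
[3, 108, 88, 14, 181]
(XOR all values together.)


XOR chain: 3 ^ 108 ^ 88 ^ 14 ^ 181 = 140

140


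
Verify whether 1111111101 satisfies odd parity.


Number of 1s: 9

Yes, parity is correct (9 ones)


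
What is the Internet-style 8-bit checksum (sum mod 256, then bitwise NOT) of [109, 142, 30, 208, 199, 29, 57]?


Sum = 774 mod 256 = 6
Complement = 249

249


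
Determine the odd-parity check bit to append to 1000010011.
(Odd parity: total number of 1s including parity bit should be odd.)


Number of 1s in data: 4
Parity bit: 1

1


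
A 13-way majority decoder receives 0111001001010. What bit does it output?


Ones: 6 out of 13
Threshold: 7

0 (6/13 voted 1)


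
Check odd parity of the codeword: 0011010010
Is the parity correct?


Number of 1s: 4

No, parity error (4 ones)


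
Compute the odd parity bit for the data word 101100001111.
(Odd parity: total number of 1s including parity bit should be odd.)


Number of 1s in data: 7
Parity bit: 0

0


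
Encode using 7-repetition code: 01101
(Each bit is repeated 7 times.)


Each bit -> 7 copies

00000001111111111111100000001111111


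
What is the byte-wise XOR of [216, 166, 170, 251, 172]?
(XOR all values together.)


XOR chain: 216 ^ 166 ^ 170 ^ 251 ^ 172 = 131

131


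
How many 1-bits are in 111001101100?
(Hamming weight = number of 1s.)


Counting 1s in 111001101100

7


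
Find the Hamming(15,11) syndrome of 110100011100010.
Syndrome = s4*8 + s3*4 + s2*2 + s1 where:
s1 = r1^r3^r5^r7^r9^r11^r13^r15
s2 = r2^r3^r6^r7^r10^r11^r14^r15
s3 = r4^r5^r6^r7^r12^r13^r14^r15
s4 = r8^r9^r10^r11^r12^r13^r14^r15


s1=0, s2=1, s3=0, s4=0

Syndrome = 2 (error at position 2)


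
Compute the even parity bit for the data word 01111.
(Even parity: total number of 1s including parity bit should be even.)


Number of 1s in data: 4
Parity bit: 0

0


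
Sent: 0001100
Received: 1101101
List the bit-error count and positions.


XOR: 1100001

3 error(s) at position(s): 0, 1, 6


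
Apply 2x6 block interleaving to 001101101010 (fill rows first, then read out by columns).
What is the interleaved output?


Matrix:
  001101
  101010
Read columns: 010011100110

010011100110


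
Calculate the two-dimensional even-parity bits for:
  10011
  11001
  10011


Row parities: 111
Column parities: 11001

Row P: 111, Col P: 11001, Corner: 1


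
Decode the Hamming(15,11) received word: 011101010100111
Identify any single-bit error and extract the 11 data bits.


Syndrome = 13: error at position 13

Data: 10100100011 (corrected bit 13)


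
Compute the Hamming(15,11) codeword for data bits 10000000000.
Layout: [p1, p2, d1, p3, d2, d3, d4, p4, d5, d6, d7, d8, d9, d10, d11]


Parity bits: p1=1, p2=1, p3=0, p4=0

111000000000000


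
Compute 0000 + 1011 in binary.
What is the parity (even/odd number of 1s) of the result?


0000 = 0
1011 = 11
Sum = 11 = 1011
1s count = 3

odd parity (3 ones in 1011)


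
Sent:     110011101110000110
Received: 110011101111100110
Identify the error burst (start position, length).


XOR: 000000000001100000

Burst at position 11, length 2


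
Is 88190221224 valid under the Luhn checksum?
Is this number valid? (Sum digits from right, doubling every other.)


Luhn sum = 43
43 mod 10 = 3

Invalid (Luhn sum mod 10 = 3)


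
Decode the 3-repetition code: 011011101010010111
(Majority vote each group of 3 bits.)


Groups: 011, 011, 101, 010, 010, 111
Majority votes: 111001

111001


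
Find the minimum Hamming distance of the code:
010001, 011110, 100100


Comparing all pairs, minimum distance: 4
Can detect 3 errors, correct 1 errors

4


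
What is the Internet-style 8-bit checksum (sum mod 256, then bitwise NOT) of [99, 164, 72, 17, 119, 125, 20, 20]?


Sum = 636 mod 256 = 124
Complement = 131

131


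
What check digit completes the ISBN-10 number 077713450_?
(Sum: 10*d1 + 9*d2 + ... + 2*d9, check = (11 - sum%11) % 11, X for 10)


Weighted sum: 220
220 mod 11 = 0

Check digit: 0


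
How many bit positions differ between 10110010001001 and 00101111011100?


XOR: 10011101010101
Count of 1s: 8

8


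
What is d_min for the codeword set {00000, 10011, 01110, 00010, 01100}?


Comparing all pairs, minimum distance: 1
Can detect 0 errors, correct 0 errors

1


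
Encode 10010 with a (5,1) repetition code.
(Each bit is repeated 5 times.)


Each bit -> 5 copies

1111100000000001111100000


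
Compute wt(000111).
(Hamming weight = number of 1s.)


Counting 1s in 000111

3


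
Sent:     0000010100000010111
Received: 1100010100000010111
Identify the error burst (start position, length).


XOR: 1100000000000000000

Burst at position 0, length 2


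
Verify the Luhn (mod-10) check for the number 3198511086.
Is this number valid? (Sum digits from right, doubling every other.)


Luhn sum = 41
41 mod 10 = 1

Invalid (Luhn sum mod 10 = 1)


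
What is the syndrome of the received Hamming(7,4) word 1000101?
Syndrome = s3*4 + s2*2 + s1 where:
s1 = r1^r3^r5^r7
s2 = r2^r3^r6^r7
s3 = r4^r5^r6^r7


s1=1, s2=1, s3=0

Syndrome = 3 (error at position 3)


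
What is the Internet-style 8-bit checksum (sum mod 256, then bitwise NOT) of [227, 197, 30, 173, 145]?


Sum = 772 mod 256 = 4
Complement = 251

251


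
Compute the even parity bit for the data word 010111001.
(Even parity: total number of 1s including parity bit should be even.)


Number of 1s in data: 5
Parity bit: 1

1


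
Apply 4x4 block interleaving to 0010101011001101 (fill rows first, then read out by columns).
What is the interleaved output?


Matrix:
  0010
  1010
  1100
  1101
Read columns: 0111001111000001

0111001111000001


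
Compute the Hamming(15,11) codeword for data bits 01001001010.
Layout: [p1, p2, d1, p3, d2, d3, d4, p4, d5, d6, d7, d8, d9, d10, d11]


Parity bits: p1=0, p2=1, p3=1, p4=1

010110011001010


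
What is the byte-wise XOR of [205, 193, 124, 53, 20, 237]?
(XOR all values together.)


XOR chain: 205 ^ 193 ^ 124 ^ 53 ^ 20 ^ 237 = 188

188


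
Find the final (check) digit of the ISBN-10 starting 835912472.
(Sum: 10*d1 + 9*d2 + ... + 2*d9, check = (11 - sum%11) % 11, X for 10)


Weighted sum: 267
267 mod 11 = 3

Check digit: 8


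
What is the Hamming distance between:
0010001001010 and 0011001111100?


XOR: 0001000110110
Count of 1s: 5

5


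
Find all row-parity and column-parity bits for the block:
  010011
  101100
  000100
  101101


Row parities: 1110
Column parities: 010110

Row P: 1110, Col P: 010110, Corner: 1


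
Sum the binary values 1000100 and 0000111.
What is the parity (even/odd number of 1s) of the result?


1000100 = 68
0000111 = 7
Sum = 75 = 1001011
1s count = 4

even parity (4 ones in 1001011)


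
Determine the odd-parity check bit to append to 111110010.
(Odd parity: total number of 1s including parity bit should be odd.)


Number of 1s in data: 6
Parity bit: 1

1


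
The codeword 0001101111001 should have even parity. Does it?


Number of 1s: 7

No, parity error (7 ones)


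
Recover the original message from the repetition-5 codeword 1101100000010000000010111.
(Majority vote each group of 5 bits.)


Groups: 11011, 00000, 01000, 00000, 10111
Majority votes: 10001

10001


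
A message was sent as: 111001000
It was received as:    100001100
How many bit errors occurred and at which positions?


XOR: 011000100

3 error(s) at position(s): 1, 2, 6


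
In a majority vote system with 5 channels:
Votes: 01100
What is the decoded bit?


Ones: 2 out of 5
Threshold: 3

0 (2/5 voted 1)


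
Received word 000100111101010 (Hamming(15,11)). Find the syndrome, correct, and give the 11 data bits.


Syndrome = 10: error at position 10

Data: 00011001010 (corrected bit 10)


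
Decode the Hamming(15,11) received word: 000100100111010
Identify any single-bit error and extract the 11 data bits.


Syndrome = 0: no error detected

Data: 00010111010 (no errors)


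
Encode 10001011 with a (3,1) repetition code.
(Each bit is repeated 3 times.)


Each bit -> 3 copies

111000000000111000111111


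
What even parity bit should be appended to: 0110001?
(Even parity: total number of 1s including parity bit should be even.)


Number of 1s in data: 3
Parity bit: 1

1


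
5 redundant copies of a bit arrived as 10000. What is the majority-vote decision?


Ones: 1 out of 5
Threshold: 3

0 (1/5 voted 1)


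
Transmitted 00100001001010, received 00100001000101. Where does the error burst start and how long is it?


XOR: 00000000001111

Burst at position 10, length 4


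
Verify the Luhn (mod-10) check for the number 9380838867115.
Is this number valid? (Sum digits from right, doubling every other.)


Luhn sum = 71
71 mod 10 = 1

Invalid (Luhn sum mod 10 = 1)


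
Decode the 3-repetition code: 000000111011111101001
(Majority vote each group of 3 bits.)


Groups: 000, 000, 111, 011, 111, 101, 001
Majority votes: 0011110

0011110


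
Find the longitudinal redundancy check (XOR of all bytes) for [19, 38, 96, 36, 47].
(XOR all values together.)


XOR chain: 19 ^ 38 ^ 96 ^ 36 ^ 47 = 94

94


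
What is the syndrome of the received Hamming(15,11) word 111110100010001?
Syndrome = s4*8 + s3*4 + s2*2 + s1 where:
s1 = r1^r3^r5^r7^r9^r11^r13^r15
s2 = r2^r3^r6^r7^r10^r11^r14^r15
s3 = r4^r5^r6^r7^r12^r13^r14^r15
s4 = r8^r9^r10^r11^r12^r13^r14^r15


s1=0, s2=1, s3=0, s4=0

Syndrome = 2 (error at position 2)


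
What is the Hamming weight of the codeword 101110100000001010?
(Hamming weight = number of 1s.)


Counting 1s in 101110100000001010

7


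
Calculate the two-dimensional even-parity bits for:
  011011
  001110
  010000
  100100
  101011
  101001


Row parities: 011001
Column parities: 100011

Row P: 011001, Col P: 100011, Corner: 1


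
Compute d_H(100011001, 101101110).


XOR: 001110111
Count of 1s: 6

6


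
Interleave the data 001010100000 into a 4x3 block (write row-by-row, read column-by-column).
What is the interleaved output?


Matrix:
  001
  010
  100
  000
Read columns: 001001001000

001001001000


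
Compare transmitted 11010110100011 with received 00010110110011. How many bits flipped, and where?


XOR: 11000000010000

3 error(s) at position(s): 0, 1, 9


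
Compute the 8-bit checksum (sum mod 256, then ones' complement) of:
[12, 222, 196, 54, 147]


Sum = 631 mod 256 = 119
Complement = 136

136


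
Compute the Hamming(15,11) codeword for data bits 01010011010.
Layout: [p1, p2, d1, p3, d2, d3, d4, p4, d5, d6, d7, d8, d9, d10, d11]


Parity bits: p1=1, p2=1, p3=0, p4=1

110010110011010


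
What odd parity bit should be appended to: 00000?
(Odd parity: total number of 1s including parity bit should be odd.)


Number of 1s in data: 0
Parity bit: 1

1


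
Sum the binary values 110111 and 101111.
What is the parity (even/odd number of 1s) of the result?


110111 = 55
101111 = 47
Sum = 102 = 1100110
1s count = 4

even parity (4 ones in 1100110)


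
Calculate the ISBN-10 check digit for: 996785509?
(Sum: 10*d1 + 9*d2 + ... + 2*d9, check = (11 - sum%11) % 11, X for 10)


Weighted sum: 379
379 mod 11 = 5

Check digit: 6


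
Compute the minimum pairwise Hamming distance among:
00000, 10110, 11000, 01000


Comparing all pairs, minimum distance: 1
Can detect 0 errors, correct 0 errors

1


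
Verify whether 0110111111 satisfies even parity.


Number of 1s: 8

Yes, parity is correct (8 ones)


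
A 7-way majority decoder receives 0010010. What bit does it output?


Ones: 2 out of 7
Threshold: 4

0 (2/7 voted 1)


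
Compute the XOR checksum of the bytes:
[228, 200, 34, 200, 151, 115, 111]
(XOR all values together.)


XOR chain: 228 ^ 200 ^ 34 ^ 200 ^ 151 ^ 115 ^ 111 = 77

77


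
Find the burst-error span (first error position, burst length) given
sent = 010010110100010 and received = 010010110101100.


XOR: 000000000001110

Burst at position 11, length 3


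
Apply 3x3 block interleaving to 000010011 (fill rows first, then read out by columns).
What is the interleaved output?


Matrix:
  000
  010
  011
Read columns: 000011001

000011001


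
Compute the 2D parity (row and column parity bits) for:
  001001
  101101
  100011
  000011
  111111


Row parities: 00100
Column parities: 111011

Row P: 00100, Col P: 111011, Corner: 1


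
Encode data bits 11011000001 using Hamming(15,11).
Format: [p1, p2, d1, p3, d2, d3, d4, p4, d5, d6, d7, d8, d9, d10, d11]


Parity bits: p1=1, p2=1, p3=1, p4=0

111110101000001


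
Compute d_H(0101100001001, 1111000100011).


XOR: 1010100101010
Count of 1s: 6

6


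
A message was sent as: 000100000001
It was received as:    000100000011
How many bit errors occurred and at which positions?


XOR: 000000000010

1 error(s) at position(s): 10


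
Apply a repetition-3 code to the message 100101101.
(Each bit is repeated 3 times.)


Each bit -> 3 copies

111000000111000111111000111


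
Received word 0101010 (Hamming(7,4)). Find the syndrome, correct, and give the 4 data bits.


Syndrome = 0: no error detected

Data: 0010 (no errors)


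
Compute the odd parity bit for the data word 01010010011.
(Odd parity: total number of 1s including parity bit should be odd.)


Number of 1s in data: 5
Parity bit: 0

0


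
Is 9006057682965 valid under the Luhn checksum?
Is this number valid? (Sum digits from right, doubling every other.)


Luhn sum = 52
52 mod 10 = 2

Invalid (Luhn sum mod 10 = 2)


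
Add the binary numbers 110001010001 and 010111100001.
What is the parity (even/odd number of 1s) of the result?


110001010001 = 3153
010111100001 = 1505
Sum = 4658 = 1001000110010
1s count = 5

odd parity (5 ones in 1001000110010)


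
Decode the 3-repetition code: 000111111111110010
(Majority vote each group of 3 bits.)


Groups: 000, 111, 111, 111, 110, 010
Majority votes: 011110

011110


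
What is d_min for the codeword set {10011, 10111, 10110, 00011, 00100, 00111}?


Comparing all pairs, minimum distance: 1
Can detect 0 errors, correct 0 errors

1


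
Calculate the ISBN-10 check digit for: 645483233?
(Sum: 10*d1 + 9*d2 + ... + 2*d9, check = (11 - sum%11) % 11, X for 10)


Weighted sum: 250
250 mod 11 = 8

Check digit: 3


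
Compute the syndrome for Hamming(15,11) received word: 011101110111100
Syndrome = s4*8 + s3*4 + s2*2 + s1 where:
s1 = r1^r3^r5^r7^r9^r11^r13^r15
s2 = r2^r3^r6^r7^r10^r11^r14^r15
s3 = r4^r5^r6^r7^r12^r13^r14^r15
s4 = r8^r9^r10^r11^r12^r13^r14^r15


s1=0, s2=0, s3=1, s4=1

Syndrome = 12 (error at position 12)


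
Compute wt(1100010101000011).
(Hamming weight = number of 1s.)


Counting 1s in 1100010101000011

7


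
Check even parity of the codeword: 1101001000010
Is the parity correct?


Number of 1s: 5

No, parity error (5 ones)


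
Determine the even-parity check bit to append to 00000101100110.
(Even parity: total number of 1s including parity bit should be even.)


Number of 1s in data: 5
Parity bit: 1

1
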